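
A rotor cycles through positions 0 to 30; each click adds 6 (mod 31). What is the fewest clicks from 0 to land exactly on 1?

26

31 = 5·6 + 1
6 = 6·1 + 0
Back-substituting gives 6·26 ≡ 1 (mod 31).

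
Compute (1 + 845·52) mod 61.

21

845·52 = 43940.
43940 − 720·61 = 20, so 43940 ≡ 20 (mod 61).
(1 + 20) mod 61 = 21.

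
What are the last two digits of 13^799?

By repeated squaring mod 100: 13^1≡13, 13^2≡69, 13^4≡61, 13^8≡21, 13^16≡41, 13^32≡81, 13^64≡61, 13^128≡21, 13^256≡41, 13^512≡81.
Since 799 = 1 + 2 + 4 + 8 + 16 + 256 + 512 in binary, 13^799 ≡ 13·69·61·21·41·41·81 ≡ 77 (mod 100).

77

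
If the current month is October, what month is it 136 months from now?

February

136 = 11·12 + 4, so 136 mod 12 = 4.
October + 4 months → February.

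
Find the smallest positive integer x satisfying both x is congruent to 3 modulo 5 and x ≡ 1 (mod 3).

x ≡ 1 (mod 3) gives x ∈ {1, 4, 7, 10, 13}.
The first of these with x mod 5 = 3 is 13.

13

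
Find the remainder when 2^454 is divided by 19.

16

By repeated squaring mod 19: 2^1≡2, 2^2≡4, 2^4≡16, 2^8≡9, 2^16≡5, 2^32≡6, 2^64≡17, 2^128≡4, 2^256≡16.
Since 454 = 2 + 4 + 64 + 128 + 256 in binary, 2^454 ≡ 4·16·17·4·16 ≡ 16 (mod 19).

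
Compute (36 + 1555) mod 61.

1555 mod 61 = 30 (since 25·61 = 1525).
(36 + 30) mod 61 = 5.

5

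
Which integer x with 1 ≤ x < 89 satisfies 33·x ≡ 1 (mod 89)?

27

89 = 2·33 + 23
33 = 1·23 + 10
23 = 2·10 + 3
10 = 3·3 + 1
3 = 3·1 + 0
Back-substituting gives 33·27 ≡ 1 (mod 89).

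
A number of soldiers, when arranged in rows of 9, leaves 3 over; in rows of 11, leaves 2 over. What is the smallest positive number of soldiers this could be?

Since 11·5 ≡ 1 (mod 9), take x = 2 + 11·((3−2)·5 mod 9) = 2 + 11·5 = 57.
Check: 57 mod 9 = 3, 57 mod 11 = 2.

57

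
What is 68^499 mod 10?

The units digit of 68^n cycles with period 4: 8, 4, 2, 6, …
499 mod 4 = 3, so the last digit matches 8^3 = 2.

2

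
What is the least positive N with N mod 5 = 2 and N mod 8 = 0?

x ≡ 2 (mod 5) gives x ∈ {2, 7, 12, 17, 22, 27, 32}.
The first of these with x mod 8 = 0 is 32.

32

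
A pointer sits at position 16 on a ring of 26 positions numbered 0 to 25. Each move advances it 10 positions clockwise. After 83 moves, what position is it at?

83·10 = 830.
Dividing 830 by 26 gives quotient 31 and remainder 24.
(16 + 24) mod 26 = 14.

14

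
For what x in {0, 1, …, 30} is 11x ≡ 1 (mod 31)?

17

11⁻¹ ≡ 17 (mod 31) because 11·17 = 187 = 6·31 + 1.
So x ≡ 17·1 = 17 ≡ 17 (mod 31).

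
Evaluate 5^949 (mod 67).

By repeated squaring mod 67: 5^1≡5, 5^2≡25, 5^4≡22, 5^8≡15, 5^16≡24, 5^32≡40, 5^64≡59, 5^128≡64, 5^256≡9, 5^512≡14.
949 = 1 + 4 + 16 + 32 + 128 + 256 + 512, so 5^949 ≡ 5·22·24·40·64·9·14 ≡ 58 (mod 67).

58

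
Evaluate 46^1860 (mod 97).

33

By repeated squaring mod 97: 46^1≡46, 46^2≡79, 46^4≡33, 46^8≡22, 46^16≡96, 46^32≡1, 46^64≡1, 46^128≡1, 46^256≡1, 46^512≡1, 46^1024≡1.
1860 = 4 + 64 + 256 + 512 + 1024, so 46^1860 ≡ 33·1·1·1·1 ≡ 33 (mod 97).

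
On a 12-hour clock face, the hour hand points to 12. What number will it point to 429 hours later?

429 − 35·12 = 9, so 429 ≡ 9 (mod 12).
12 + 9 → 9 on a 12-hour dial.

9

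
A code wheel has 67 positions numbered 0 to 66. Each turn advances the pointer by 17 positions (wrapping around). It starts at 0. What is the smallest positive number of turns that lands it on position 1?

17⁻¹ ≡ 4 (mod 67) because 17·4 = 68 = 1·67 + 1.
So x ≡ 4·1 = 4 ≡ 4 (mod 67).

4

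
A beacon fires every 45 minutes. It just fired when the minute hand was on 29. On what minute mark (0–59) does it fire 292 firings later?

29

292·45 = 13140.
Dividing 13140 by 60 gives quotient 219 and remainder 0.
(29 + 0) mod 60 = 29.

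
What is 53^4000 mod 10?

1

Powers of 3 mod 10 repeat with period 4: 3, 9, 7, 1.
4000 leaves remainder 0 on division by 4, so 53^4000 ends in 1.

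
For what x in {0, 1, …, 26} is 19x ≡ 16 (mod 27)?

25

19⁻¹ ≡ 10 (mod 27) because 19·10 = 190 = 7·27 + 1.
Multiplying both sides by 10: x ≡ 10·16 = 160 ≡ 25 (mod 27).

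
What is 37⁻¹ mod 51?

37·40 = 1480 = 29·51 + 1, so 37⁻¹ ≡ 40 (mod 51).

40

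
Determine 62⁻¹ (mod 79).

79 = 1·62 + 17
62 = 3·17 + 11
17 = 1·11 + 6
11 = 1·6 + 5
6 = 1·5 + 1
5 = 5·1 + 0
Back-substituting gives 62·65 ≡ 1 (mod 79).

65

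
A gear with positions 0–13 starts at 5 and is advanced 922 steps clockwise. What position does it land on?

3

922 − 65·14 = 12, so 922 ≡ 12 (mod 14).
(5 + 12) mod 14 = 3.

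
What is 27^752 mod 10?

1

Last digits of 7^n: 7, 9, 3, 1 (period 4).
752 leaves remainder 0 on division by 4, so 27^752 ends in 1.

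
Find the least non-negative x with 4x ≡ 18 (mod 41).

4⁻¹ ≡ 31 (mod 41) because 4·31 = 124 = 3·41 + 1.
So x ≡ 31·18 = 558 ≡ 25 (mod 41).
Check: 4·25 = 100 = 2·41 + 18.

25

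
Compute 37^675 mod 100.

Successive squares of 37 mod 100: 37^1≡37, 37^2≡69, 37^4≡61, 37^8≡21, 37^16≡41, 37^32≡81, 37^64≡61, 37^128≡21, 37^256≡41, 37^512≡81.
Since 675 = 1 + 2 + 32 + 128 + 512 in binary, 37^675 ≡ 37·69·81·21·81 ≡ 93 (mod 100).

93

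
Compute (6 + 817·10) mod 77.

817·10 = 8170.
8170 mod 77 = 8 (since 106·77 = 8162).
(6 + 8) mod 77 = 14.

14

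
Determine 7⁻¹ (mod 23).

7·10 = 70 = 3·23 + 1, so 7⁻¹ ≡ 10 (mod 23).

10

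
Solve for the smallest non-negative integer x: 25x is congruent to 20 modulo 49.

40

The inverse of 25 mod 49 is 2 (since 25·2 = 50 ≡ 1).
Multiplying both sides by 2: x ≡ 2·20 = 40 ≡ 40 (mod 49).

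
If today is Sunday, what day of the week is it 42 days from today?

Sunday

42 − 6·7 = 0, so 42 ≡ 0 (mod 7).
Sunday + 0 days → Sunday.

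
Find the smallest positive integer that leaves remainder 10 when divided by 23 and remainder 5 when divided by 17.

x ≡ 5 (mod 17) gives x ∈ {5, 22, 39, 56}.
The first of these with x mod 23 = 10 is 56.

56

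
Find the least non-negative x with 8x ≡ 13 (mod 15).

11

8⁻¹ ≡ 2 (mod 15) because 8·2 = 16 = 1·15 + 1.
Multiplying both sides by 2: x ≡ 2·13 = 26 ≡ 11 (mod 15).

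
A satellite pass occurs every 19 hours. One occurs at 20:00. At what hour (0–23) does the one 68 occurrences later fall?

68·19 = 1292.
1292 = 53·24 + 20, so 1292 mod 24 = 20.
(20 + 20) mod 24 = 16.

16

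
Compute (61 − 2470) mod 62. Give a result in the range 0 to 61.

9

Dividing 2470 by 62 gives quotient 39 and remainder 52.
(61 − 52) mod 62 = 9.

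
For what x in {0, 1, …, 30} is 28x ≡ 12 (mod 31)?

28⁻¹ ≡ 10 (mod 31) because 28·10 = 280 = 9·31 + 1.
Multiplying both sides by 10: x ≡ 10·12 = 120 ≡ 27 (mod 31).
Check: 28·27 = 756 = 24·31 + 12.

27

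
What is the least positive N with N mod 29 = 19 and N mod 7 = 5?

19

Since 7·25 ≡ 1 (mod 29), take x = 5 + 7·((19−5)·25 mod 29) = 5 + 7·2 = 19.
Check: 19 mod 29 = 19, 19 mod 7 = 5.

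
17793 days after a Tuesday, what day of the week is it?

Monday

17793 = 2541·7 + 6, so 17793 mod 7 = 6.
Tuesday + 6 days → Monday.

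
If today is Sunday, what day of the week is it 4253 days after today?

4253 = 607·7 + 4, so 4253 mod 7 = 4.
Sunday + 4 days → Thursday.

Thursday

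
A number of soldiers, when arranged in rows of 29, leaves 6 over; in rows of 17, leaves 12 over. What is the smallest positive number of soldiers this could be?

267

x ≡ 12 (mod 17) gives x ∈ {12, 29, 46, 63, 80, 97, 114, 131, …}.
The first of these with x mod 29 = 6 is 267.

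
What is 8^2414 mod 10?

4

Powers of 8 mod 10 repeat with period 4: 8, 4, 2, 6.
2414 mod 4 = 2, so the last digit matches 8^2 = 4.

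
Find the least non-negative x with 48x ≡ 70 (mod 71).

34

48⁻¹ ≡ 37 (mod 71) because 48·37 = 1776 = 25·71 + 1.
Multiplying both sides by 37: x ≡ 37·70 = 2590 ≡ 34 (mod 71).
Check: 48·34 = 1632 = 22·71 + 70.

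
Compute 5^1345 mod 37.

Square-and-reduce mod 37: 5^1≡5, 5^2≡25, 5^4≡33, 5^8≡16, 5^16≡34, 5^32≡9, 5^64≡7, 5^128≡12, 5^256≡33, 5^512≡16, 5^1024≡34.
Since 1345 = 1 + 64 + 256 + 1024 in binary, 5^1345 ≡ 5·7·33·34 ≡ 13 (mod 37).

13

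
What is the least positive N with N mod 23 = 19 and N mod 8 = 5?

157

x ≡ 5 (mod 8) gives x ∈ {5, 13, 21, 29, 37, 45, 53, 61, …}.
The first of these with x mod 23 = 19 is 157.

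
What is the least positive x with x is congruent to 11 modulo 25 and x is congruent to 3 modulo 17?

x ≡ 3 (mod 17) gives x ∈ {3, 20, 37, 54, 71, 88, 105, 122, …}.
The first of these with x mod 25 = 11 is 411.

411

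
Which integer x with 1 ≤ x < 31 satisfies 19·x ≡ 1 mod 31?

18

19·18 = 342 = 11·31 + 1, so 19⁻¹ ≡ 18 (mod 31).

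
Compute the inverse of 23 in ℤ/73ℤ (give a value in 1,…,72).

23·54 = 1242 = 17·73 + 1, so 23⁻¹ ≡ 54 (mod 73).

54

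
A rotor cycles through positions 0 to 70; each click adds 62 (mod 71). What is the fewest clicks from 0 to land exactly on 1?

63

71 = 1·62 + 9
62 = 6·9 + 8
9 = 1·8 + 1
8 = 8·1 + 0
Back-substituting gives 62·63 ≡ 1 (mod 71).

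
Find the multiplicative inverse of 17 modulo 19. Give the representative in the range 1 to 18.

9

17·9 = 153 = 8·19 + 1, so 17⁻¹ ≡ 9 (mod 19).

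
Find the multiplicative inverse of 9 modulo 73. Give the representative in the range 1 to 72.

65

73 = 8·9 + 1
9 = 9·1 + 0
Back-substituting gives 9·65 ≡ 1 (mod 73).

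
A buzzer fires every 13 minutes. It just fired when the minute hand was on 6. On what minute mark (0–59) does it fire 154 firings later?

28

154·13 = 2002.
2002 = 33·60 + 22, so 2002 mod 60 = 22.
(6 + 22) mod 60 = 28.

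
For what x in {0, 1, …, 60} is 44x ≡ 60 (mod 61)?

44⁻¹ ≡ 43 (mod 61) because 44·43 = 1892 = 31·61 + 1.
So x ≡ 43·60 = 2580 ≡ 18 (mod 61).
Check: 44·18 = 792 = 12·61 + 60.

18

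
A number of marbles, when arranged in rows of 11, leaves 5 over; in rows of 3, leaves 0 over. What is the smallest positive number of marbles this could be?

x ≡ 0 (mod 3) gives x ∈ {0, 3, 6, 9, 12, 15, 18, 21, …}.
The first of these with x mod 11 = 5 is 27.

27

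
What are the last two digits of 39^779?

59

Square-and-reduce mod 100: 39^1≡39, 39^2≡21, 39^4≡41, 39^8≡81, 39^16≡61, 39^32≡21, 39^64≡41, 39^128≡81, 39^256≡61, 39^512≡21.
779 = 1 + 2 + 8 + 256 + 512, so 39^779 ≡ 39·21·81·61·21 ≡ 59 (mod 100).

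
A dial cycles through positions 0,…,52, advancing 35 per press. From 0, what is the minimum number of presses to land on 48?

15

35⁻¹ ≡ 50 (mod 53) because 35·50 = 1750 = 33·53 + 1.
So x ≡ 50·48 = 2400 ≡ 15 (mod 53).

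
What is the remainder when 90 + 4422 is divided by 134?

90

4422 − 33·134 = 0, so 4422 ≡ 0 (mod 134).
(90 + 0) mod 134 = 90.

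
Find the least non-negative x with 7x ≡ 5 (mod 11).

7

The inverse of 7 mod 11 is 8 (since 7·8 = 56 ≡ 1).
Multiplying both sides by 8: x ≡ 8·5 = 40 ≡ 7 (mod 11).
Check: 7·7 = 49 = 4·11 + 5.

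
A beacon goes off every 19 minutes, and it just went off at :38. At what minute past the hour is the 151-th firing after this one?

27

151·19 = 2869.
Dividing 2869 by 60 gives quotient 47 and remainder 49.
(38 + 49) mod 60 = 27.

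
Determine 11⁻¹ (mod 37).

37 = 3·11 + 4
11 = 2·4 + 3
4 = 1·3 + 1
3 = 3·1 + 0
Back-substituting gives 11·27 ≡ 1 (mod 37).

27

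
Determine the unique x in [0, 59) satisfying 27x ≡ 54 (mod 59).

2

27⁻¹ ≡ 35 (mod 59) because 27·35 = 945 = 16·59 + 1.
So x ≡ 35·54 = 1890 ≡ 2 (mod 59).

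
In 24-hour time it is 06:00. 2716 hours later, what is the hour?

2716 = 113·24 + 4, so 2716 mod 24 = 4.
(6 + 4) mod 24 = 10.

10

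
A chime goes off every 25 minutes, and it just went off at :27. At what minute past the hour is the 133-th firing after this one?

52

133·25 = 3325.
3325 mod 60 = 25 (since 55·60 = 3300).
(27 + 25) mod 60 = 52.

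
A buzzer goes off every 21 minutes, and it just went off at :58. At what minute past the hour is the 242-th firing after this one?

242·21 = 5082.
5082 − 84·60 = 42, so 5082 ≡ 42 (mod 60).
(58 + 42) mod 60 = 40.

40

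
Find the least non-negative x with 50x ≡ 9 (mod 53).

50

The inverse of 50 mod 53 is 35 (since 50·35 = 1750 ≡ 1).
Multiplying both sides by 35: x ≡ 35·9 = 315 ≡ 50 (mod 53).
Check: 50·50 = 2500 = 47·53 + 9.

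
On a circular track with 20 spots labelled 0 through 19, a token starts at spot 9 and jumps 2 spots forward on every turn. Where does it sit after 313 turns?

313·2 = 626.
Dividing 626 by 20 gives quotient 31 and remainder 6.
(9 + 6) mod 20 = 15.

15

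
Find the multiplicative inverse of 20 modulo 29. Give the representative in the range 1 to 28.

16

29 = 1·20 + 9
20 = 2·9 + 2
9 = 4·2 + 1
2 = 2·1 + 0
Back-substituting gives 20·16 ≡ 1 (mod 29).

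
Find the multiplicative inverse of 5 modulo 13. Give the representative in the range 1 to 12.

5·8 = 40 = 3·13 + 1, so 5⁻¹ ≡ 8 (mod 13).

8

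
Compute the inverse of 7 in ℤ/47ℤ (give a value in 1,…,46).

47 = 6·7 + 5
7 = 1·5 + 2
5 = 2·2 + 1
2 = 2·1 + 0
Back-substituting gives 7·27 ≡ 1 (mod 47).

27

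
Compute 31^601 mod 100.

By repeated squaring mod 100: 31^1≡31, 31^2≡61, 31^4≡21, 31^8≡41, 31^16≡81, 31^32≡61, 31^64≡21, 31^128≡41, 31^256≡81, 31^512≡61.
Since 601 = 1 + 8 + 16 + 64 + 512 in binary, 31^601 ≡ 31·41·81·21·61 ≡ 31 (mod 100).

31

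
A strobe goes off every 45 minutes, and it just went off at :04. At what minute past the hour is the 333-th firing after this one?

49

333·45 = 14985.
14985 − 249·60 = 45, so 14985 ≡ 45 (mod 60).
(4 + 45) mod 60 = 49.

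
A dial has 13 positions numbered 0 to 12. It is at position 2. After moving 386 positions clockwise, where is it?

386 = 29·13 + 9, so 386 mod 13 = 9.
(2 + 9) mod 13 = 11.

11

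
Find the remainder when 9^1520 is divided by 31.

By repeated squaring mod 31: 9^1≡9, 9^2≡19, 9^4≡20, 9^8≡28, 9^16≡9, 9^32≡19, 9^64≡20, 9^128≡28, 9^256≡9, 9^512≡19, 9^1024≡20.
1520 = 16 + 32 + 64 + 128 + 256 + 1024, so 9^1520 ≡ 9·19·20·28·9·20 ≡ 25 (mod 31).

25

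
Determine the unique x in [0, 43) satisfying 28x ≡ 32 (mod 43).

The inverse of 28 mod 43 is 20 (since 28·20 = 560 ≡ 1).
Multiplying both sides by 20: x ≡ 20·32 = 640 ≡ 38 (mod 43).

38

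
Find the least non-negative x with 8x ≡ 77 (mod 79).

8⁻¹ ≡ 10 (mod 79) because 8·10 = 80 = 1·79 + 1.
So x ≡ 10·77 = 770 ≡ 59 (mod 79).

59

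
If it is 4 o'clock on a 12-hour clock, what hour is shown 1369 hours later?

5

1369 mod 12 = 1 (since 114·12 = 1368).
4 + 1 → 5 on a 12-hour dial.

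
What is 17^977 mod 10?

Powers of 7 mod 10 repeat with period 4: 7, 9, 3, 1.
977 leaves remainder 1 on division by 4, so 17^977 ends in 7.

7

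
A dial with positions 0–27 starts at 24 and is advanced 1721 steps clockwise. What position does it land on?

1721 = 61·28 + 13, so 1721 mod 28 = 13.
(24 + 13) mod 28 = 9.

9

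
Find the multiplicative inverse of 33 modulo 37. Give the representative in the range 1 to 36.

37 = 1·33 + 4
33 = 8·4 + 1
4 = 4·1 + 0
Back-substituting gives 33·9 ≡ 1 (mod 37).

9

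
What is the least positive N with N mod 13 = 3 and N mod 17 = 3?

3

x ≡ 3 (mod 13) gives x ∈ {3}.
The first of these with x mod 17 = 3 is 3.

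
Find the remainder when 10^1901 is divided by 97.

Successive squares of 10 mod 97: 10^1≡10, 10^2≡3, 10^4≡9, 10^8≡81, 10^16≡62, 10^32≡61, 10^64≡35, 10^128≡61, 10^256≡35, 10^512≡61, 10^1024≡35.
Since 1901 = 1 + 4 + 8 + 32 + 64 + 256 + 512 + 1024 in binary, 10^1901 ≡ 10·9·81·61·35·35·61·35 ≡ 40 (mod 97).

40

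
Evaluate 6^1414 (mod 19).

Successive squares of 6 mod 19: 6^1≡6, 6^2≡17, 6^4≡4, 6^8≡16, 6^16≡9, 6^32≡5, 6^64≡6, 6^128≡17, 6^256≡4, 6^512≡16, 6^1024≡9.
Since 1414 = 2 + 4 + 128 + 256 + 1024 in binary, 6^1414 ≡ 17·4·17·4·9 ≡ 6 (mod 19).

6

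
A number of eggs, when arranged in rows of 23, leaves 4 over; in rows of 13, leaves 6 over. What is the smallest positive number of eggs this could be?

188

x ≡ 6 (mod 13) gives x ∈ {6, 19, 32, 45, 58, 71, 84, 97, …}.
The first of these with x mod 23 = 4 is 188.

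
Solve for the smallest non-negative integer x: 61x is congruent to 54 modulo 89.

68

The inverse of 61 mod 89 is 54 (since 61·54 = 3294 ≡ 1).
So x ≡ 54·54 = 2916 ≡ 68 (mod 89).
Check: 61·68 = 4148 = 46·89 + 54.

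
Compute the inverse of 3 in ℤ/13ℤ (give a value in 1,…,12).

3·9 = 27 = 2·13 + 1, so 3⁻¹ ≡ 9 (mod 13).

9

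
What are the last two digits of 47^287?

By repeated squaring mod 100: 47^1≡47, 47^2≡9, 47^4≡81, 47^8≡61, 47^16≡21, 47^32≡41, 47^64≡81, 47^128≡61, 47^256≡21.
287 = 1 + 2 + 4 + 8 + 16 + 256, so 47^287 ≡ 47·9·81·61·21·21 ≡ 63 (mod 100).

63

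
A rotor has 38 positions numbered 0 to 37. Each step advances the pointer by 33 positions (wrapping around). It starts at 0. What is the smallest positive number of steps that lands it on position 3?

7

33⁻¹ ≡ 15 (mod 38) because 33·15 = 495 = 13·38 + 1.
Multiplying both sides by 15: x ≡ 15·3 = 45 ≡ 7 (mod 38).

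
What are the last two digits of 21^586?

Successive squares of 21 mod 100: 21^1≡21, 21^2≡41, 21^4≡81, 21^8≡61, 21^16≡21, 21^32≡41, 21^64≡81, 21^128≡61, 21^256≡21, 21^512≡41.
586 = 2 + 8 + 64 + 512, so 21^586 ≡ 41·61·81·41 ≡ 21 (mod 100).

21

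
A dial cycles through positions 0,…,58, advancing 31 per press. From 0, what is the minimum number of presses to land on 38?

45

31⁻¹ ≡ 40 (mod 59) because 31·40 = 1240 = 21·59 + 1.
Multiplying both sides by 40: x ≡ 40·38 = 1520 ≡ 45 (mod 59).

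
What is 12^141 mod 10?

2

Powers of 2 mod 10 repeat with period 4: 2, 4, 8, 6.
141 leaves remainder 1 on division by 4, so 12^141 ends in 2.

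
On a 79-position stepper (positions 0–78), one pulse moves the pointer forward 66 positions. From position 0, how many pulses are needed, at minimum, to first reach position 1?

6

66·6 = 396 = 5·79 + 1, so 66⁻¹ ≡ 6 (mod 79).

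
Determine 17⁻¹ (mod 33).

2

33 = 1·17 + 16
17 = 1·16 + 1
16 = 16·1 + 0
Back-substituting gives 17·2 ≡ 1 (mod 33).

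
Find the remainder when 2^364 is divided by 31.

16

Successive squares of 2 mod 31: 2^1≡2, 2^2≡4, 2^4≡16, 2^8≡8, 2^16≡2, 2^32≡4, 2^64≡16, 2^128≡8, 2^256≡2.
Since 364 = 4 + 8 + 32 + 64 + 256 in binary, 2^364 ≡ 16·8·4·16·2 ≡ 16 (mod 31).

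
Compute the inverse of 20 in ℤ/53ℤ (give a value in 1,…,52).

53 = 2·20 + 13
20 = 1·13 + 7
13 = 1·7 + 6
7 = 1·6 + 1
6 = 6·1 + 0
Back-substituting gives 20·8 ≡ 1 (mod 53).

8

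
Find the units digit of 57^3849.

7

The units digit of 57^n cycles with period 4: 7, 9, 3, 1, …
3849 mod 4 = 1, so the last digit matches 7^1 = 7.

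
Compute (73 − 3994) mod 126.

3994 mod 126 = 88 (since 31·126 = 3906).
(73 − 88) mod 126 = 111.

111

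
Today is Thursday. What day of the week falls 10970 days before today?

Wednesday

10970 mod 7 = 1 (since 1567·7 = 10969).
Thursday − 1 day → Wednesday.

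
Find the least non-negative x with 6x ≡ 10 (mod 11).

The inverse of 6 mod 11 is 2 (since 6·2 = 12 ≡ 1).
So x ≡ 2·10 = 20 ≡ 9 (mod 11).

9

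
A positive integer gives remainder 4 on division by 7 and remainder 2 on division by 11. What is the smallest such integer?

x ≡ 4 (mod 7) gives x ∈ {4, 11, 18, 25, 32, 39, 46}.
The first of these with x mod 11 = 2 is 46.

46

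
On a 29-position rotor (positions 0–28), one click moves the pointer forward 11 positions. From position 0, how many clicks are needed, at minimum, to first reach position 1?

11·8 = 88 = 3·29 + 1, so 11⁻¹ ≡ 8 (mod 29).

8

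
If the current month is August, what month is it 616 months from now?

Dividing 616 by 12 gives quotient 51 and remainder 4.
August + 4 months → December.

December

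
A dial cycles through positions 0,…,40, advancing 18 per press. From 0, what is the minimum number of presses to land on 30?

29

18⁻¹ ≡ 16 (mod 41) because 18·16 = 288 = 7·41 + 1.
So x ≡ 16·30 = 480 ≡ 29 (mod 41).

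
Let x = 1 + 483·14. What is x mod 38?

37

483·14 = 6762.
Dividing 6762 by 38 gives quotient 177 and remainder 36.
(1 + 36) mod 38 = 37.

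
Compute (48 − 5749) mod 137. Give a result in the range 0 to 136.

53

5749 mod 137 = 132 (since 41·137 = 5617).
(48 − 132) mod 137 = 53.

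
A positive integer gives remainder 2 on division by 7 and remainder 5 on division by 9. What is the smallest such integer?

23

x ≡ 2 (mod 7) gives x ∈ {2, 9, 16, 23}.
The first of these with x mod 9 = 5 is 23.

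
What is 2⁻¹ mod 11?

11 = 5·2 + 1
2 = 2·1 + 0
Back-substituting gives 2·6 ≡ 1 (mod 11).

6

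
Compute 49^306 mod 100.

1

Successive squares of 49 mod 100: 49^1≡49, 49^2≡1, 49^4≡1, 49^8≡1, 49^16≡1, 49^32≡1, 49^64≡1, 49^128≡1, 49^256≡1.
Since 306 = 2 + 16 + 32 + 256 in binary, 49^306 ≡ 1·1·1·1 ≡ 1 (mod 100).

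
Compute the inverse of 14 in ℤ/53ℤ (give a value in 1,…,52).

19

53 = 3·14 + 11
14 = 1·11 + 3
11 = 3·3 + 2
3 = 1·2 + 1
2 = 2·1 + 0
Back-substituting gives 14·19 ≡ 1 (mod 53).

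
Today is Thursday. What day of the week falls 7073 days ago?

Monday

7073 mod 7 = 3 (since 1010·7 = 7070).
Thursday − 3 days → Monday.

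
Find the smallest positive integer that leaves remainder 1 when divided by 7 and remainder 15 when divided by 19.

Since 19·3 ≡ 1 (mod 7), take x = 15 + 19·((1−15)·3 mod 7) = 15 + 19·0 = 15.
Check: 15 mod 7 = 1, 15 mod 19 = 15.

15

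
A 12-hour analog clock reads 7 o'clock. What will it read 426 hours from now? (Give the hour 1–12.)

426 = 35·12 + 6, so 426 mod 12 = 6.
7 + 6 → 1 on a 12-hour dial.

1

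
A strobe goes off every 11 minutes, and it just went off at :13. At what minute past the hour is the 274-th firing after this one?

27

274·11 = 3014.
3014 − 50·60 = 14, so 3014 ≡ 14 (mod 60).
(13 + 14) mod 60 = 27.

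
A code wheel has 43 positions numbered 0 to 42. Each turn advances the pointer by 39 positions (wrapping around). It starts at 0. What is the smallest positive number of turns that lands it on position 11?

39⁻¹ ≡ 32 (mod 43) because 39·32 = 1248 = 29·43 + 1.
Multiplying both sides by 32: x ≡ 32·11 = 352 ≡ 8 (mod 43).

8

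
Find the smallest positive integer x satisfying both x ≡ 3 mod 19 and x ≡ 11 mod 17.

79

x ≡ 11 (mod 17) gives x ∈ {11, 28, 45, 62, 79}.
The first of these with x mod 19 = 3 is 79.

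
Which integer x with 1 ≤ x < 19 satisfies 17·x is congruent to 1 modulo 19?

19 = 1·17 + 2
17 = 8·2 + 1
2 = 2·1 + 0
Back-substituting gives 17·9 ≡ 1 (mod 19).

9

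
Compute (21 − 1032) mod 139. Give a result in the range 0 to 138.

101

Dividing 1032 by 139 gives quotient 7 and remainder 59.
(21 − 59) mod 139 = 101.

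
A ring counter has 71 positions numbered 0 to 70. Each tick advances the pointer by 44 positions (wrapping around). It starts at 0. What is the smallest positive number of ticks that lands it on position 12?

39

The inverse of 44 mod 71 is 21 (since 44·21 = 924 ≡ 1).
Multiplying both sides by 21: x ≡ 21·12 = 252 ≡ 39 (mod 71).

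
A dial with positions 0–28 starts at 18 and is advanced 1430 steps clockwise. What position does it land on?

Dividing 1430 by 29 gives quotient 49 and remainder 9.
(18 + 9) mod 29 = 27.

27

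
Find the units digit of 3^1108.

The units digit of 3^n cycles with period 4: 3, 9, 7, 1, …
1108 leaves remainder 0 on division by 4, so 3^1108 ends in 1.

1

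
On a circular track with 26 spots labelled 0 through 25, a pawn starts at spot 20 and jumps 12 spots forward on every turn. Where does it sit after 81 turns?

81·12 = 972.
972 = 37·26 + 10, so 972 mod 26 = 10.
(20 + 10) mod 26 = 4.

4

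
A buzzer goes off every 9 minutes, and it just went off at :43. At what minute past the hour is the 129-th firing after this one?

4

129·9 = 1161.
Dividing 1161 by 60 gives quotient 19 and remainder 21.
(43 + 21) mod 60 = 4.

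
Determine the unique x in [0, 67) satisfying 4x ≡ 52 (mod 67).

4⁻¹ ≡ 17 (mod 67) because 4·17 = 68 = 1·67 + 1.
So x ≡ 17·52 = 884 ≡ 13 (mod 67).

13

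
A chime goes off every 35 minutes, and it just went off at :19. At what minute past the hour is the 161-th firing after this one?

161·35 = 5635.
5635 = 93·60 + 55, so 5635 mod 60 = 55.
(19 + 55) mod 60 = 14.

14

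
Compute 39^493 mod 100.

By repeated squaring mod 100: 39^1≡39, 39^2≡21, 39^4≡41, 39^8≡81, 39^16≡61, 39^32≡21, 39^64≡41, 39^128≡81, 39^256≡61.
493 = 1 + 4 + 8 + 32 + 64 + 128 + 256, so 39^493 ≡ 39·41·81·21·41·81·61 ≡ 19 (mod 100).

19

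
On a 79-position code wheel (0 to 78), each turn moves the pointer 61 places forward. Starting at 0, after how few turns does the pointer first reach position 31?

29

61⁻¹ ≡ 57 (mod 79) because 61·57 = 3477 = 44·79 + 1.
So x ≡ 57·31 = 1767 ≡ 29 (mod 79).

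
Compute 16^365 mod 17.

Successive squares of 16 mod 17: 16^1≡16, 16^2≡1, 16^4≡1, 16^8≡1, 16^16≡1, 16^32≡1, 16^64≡1, 16^128≡1, 16^256≡1.
Since 365 = 1 + 4 + 8 + 32 + 64 + 256 in binary, 16^365 ≡ 16·1·1·1·1·1 ≡ 16 (mod 17).

16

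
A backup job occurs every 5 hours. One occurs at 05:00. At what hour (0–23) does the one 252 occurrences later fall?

17

252·5 = 1260.
1260 = 52·24 + 12, so 1260 mod 24 = 12.
(5 + 12) mod 24 = 17.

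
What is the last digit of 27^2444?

1

Last digits of 7^n: 7, 9, 3, 1 (period 4).
2444 leaves remainder 0 on division by 4, so 27^2444 ends in 1.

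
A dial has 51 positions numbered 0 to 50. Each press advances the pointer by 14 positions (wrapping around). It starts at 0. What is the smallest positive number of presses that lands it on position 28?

14⁻¹ ≡ 11 (mod 51) because 14·11 = 154 = 3·51 + 1.
So x ≡ 11·28 = 308 ≡ 2 (mod 51).

2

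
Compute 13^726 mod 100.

9

Successive squares of 13 mod 100: 13^1≡13, 13^2≡69, 13^4≡61, 13^8≡21, 13^16≡41, 13^32≡81, 13^64≡61, 13^128≡21, 13^256≡41, 13^512≡81.
726 = 2 + 4 + 16 + 64 + 128 + 512, so 13^726 ≡ 69·61·41·61·21·81 ≡ 9 (mod 100).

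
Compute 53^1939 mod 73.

Square-and-reduce mod 73: 53^1≡53, 53^2≡35, 53^4≡57, 53^8≡37, 53^16≡55, 53^32≡32, 53^64≡2, 53^128≡4, 53^256≡16, 53^512≡37, 53^1024≡55.
1939 = 1 + 2 + 16 + 128 + 256 + 512 + 1024, so 53^1939 ≡ 53·35·55·4·16·37·55 ≡ 60 (mod 73).

60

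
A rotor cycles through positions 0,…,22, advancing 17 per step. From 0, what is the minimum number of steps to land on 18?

The inverse of 17 mod 23 is 19 (since 17·19 = 323 ≡ 1).
So x ≡ 19·18 = 342 ≡ 20 (mod 23).

20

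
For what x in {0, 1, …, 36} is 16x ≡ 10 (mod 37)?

33

The inverse of 16 mod 37 is 7 (since 16·7 = 112 ≡ 1).
Multiplying both sides by 7: x ≡ 7·10 = 70 ≡ 33 (mod 37).
Check: 16·33 = 528 = 14·37 + 10.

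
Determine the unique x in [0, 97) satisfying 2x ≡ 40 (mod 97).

20

The inverse of 2 mod 97 is 49 (since 2·49 = 98 ≡ 1).
Multiplying both sides by 49: x ≡ 49·40 = 1960 ≡ 20 (mod 97).
Check: 2·20 = 40 = 0·97 + 40.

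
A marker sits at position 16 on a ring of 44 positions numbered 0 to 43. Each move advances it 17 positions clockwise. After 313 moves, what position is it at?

313·17 = 5321.
5321 mod 44 = 41 (since 120·44 = 5280).
(16 + 41) mod 44 = 13.

13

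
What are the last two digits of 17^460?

01

Square-and-reduce mod 100: 17^1≡17, 17^2≡89, 17^4≡21, 17^8≡41, 17^16≡81, 17^32≡61, 17^64≡21, 17^128≡41, 17^256≡81.
Since 460 = 4 + 8 + 64 + 128 + 256 in binary, 17^460 ≡ 21·41·21·41·81 ≡ 1 (mod 100).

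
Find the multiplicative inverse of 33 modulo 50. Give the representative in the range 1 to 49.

50 = 1·33 + 17
33 = 1·17 + 16
17 = 1·16 + 1
16 = 16·1 + 0
Back-substituting gives 33·47 ≡ 1 (mod 50).

47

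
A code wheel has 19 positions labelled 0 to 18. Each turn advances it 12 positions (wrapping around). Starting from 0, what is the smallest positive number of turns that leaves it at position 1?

19 = 1·12 + 7
12 = 1·7 + 5
7 = 1·5 + 2
5 = 2·2 + 1
2 = 2·1 + 0
Back-substituting gives 12·8 ≡ 1 (mod 19).

8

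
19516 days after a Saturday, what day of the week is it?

Saturday

Dividing 19516 by 7 gives quotient 2788 and remainder 0.
Saturday + 0 days → Saturday.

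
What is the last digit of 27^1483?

3

Last digits of 7^n: 7, 9, 3, 1 (period 4).
1483 leaves remainder 3 on division by 4, so 27^1483 ends in 3.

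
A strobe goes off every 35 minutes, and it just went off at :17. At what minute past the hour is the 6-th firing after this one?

6·35 = 210.
210 mod 60 = 30 (since 3·60 = 180).
(17 + 30) mod 60 = 47.

47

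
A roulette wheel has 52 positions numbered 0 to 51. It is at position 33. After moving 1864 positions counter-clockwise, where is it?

41

1864 mod 52 = 44 (since 35·52 = 1820).
(33 − 44) mod 52 = 41.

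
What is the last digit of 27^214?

Last digits of 7^n: 7, 9, 3, 1 (period 4).
214 mod 4 = 2, so the last digit matches 7^2 = 9.

9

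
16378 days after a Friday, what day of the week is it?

16378 − 2339·7 = 5, so 16378 ≡ 5 (mod 7).
Friday + 5 days → Wednesday.

Wednesday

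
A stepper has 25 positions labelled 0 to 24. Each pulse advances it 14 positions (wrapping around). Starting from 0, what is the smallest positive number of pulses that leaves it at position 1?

25 = 1·14 + 11
14 = 1·11 + 3
11 = 3·3 + 2
3 = 1·2 + 1
2 = 2·1 + 0
Back-substituting gives 14·9 ≡ 1 (mod 25).

9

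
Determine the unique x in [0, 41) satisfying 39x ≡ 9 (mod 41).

The inverse of 39 mod 41 is 20 (since 39·20 = 780 ≡ 1).
Multiplying both sides by 20: x ≡ 20·9 = 180 ≡ 16 (mod 41).

16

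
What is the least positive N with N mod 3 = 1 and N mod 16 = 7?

Since 16·1 ≡ 1 (mod 3), take x = 7 + 16·((1−7)·1 mod 3) = 7 + 16·0 = 7.
Check: 7 mod 3 = 1, 7 mod 16 = 7.

7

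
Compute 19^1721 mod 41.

19

By repeated squaring mod 41: 19^1≡19, 19^2≡33, 19^4≡23, 19^8≡37, 19^16≡16, 19^32≡10, 19^64≡18, 19^128≡37, 19^256≡16, 19^512≡10, 19^1024≡18.
1721 = 1 + 8 + 16 + 32 + 128 + 512 + 1024, so 19^1721 ≡ 19·37·16·10·37·10·18 ≡ 19 (mod 41).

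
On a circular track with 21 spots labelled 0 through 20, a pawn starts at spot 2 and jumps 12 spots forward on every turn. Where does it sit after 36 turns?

14

36·12 = 432.
432 = 20·21 + 12, so 432 mod 21 = 12.
(2 + 12) mod 21 = 14.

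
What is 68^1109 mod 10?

Last digits of 8^n: 8, 4, 2, 6 (period 4).
1109 mod 4 = 1, so the last digit matches 8^1 = 8.

8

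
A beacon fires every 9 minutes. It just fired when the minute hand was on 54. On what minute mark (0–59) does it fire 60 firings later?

54

60·9 = 540.
540 = 9·60 + 0, so 540 mod 60 = 0.
(54 + 0) mod 60 = 54.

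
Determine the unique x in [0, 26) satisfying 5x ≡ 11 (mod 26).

The inverse of 5 mod 26 is 21 (since 5·21 = 105 ≡ 1).
So x ≡ 21·11 = 231 ≡ 23 (mod 26).

23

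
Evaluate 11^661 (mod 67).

11

Successive squares of 11 mod 67: 11^1≡11, 11^2≡54, 11^4≡35, 11^8≡19, 11^16≡26, 11^32≡6, 11^64≡36, 11^128≡23, 11^256≡60, 11^512≡49.
661 = 1 + 4 + 16 + 128 + 512, so 11^661 ≡ 11·35·26·23·49 ≡ 11 (mod 67).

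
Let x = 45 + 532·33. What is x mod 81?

24

532·33 = 17556.
17556 mod 81 = 60 (since 216·81 = 17496).
(45 + 60) mod 81 = 24.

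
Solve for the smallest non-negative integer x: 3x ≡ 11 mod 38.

The inverse of 3 mod 38 is 13 (since 3·13 = 39 ≡ 1).
So x ≡ 13·11 = 143 ≡ 29 (mod 38).

29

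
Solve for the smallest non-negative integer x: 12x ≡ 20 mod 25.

10

The inverse of 12 mod 25 is 23 (since 12·23 = 276 ≡ 1).
So x ≡ 23·20 = 460 ≡ 10 (mod 25).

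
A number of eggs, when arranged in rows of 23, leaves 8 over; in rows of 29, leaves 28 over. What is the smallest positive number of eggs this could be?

x ≡ 8 (mod 23) gives x ∈ {8, 31, 54, 77, 100, 123, 146, 169, …}.
The first of these with x mod 29 = 28 is 376.

376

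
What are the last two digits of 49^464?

01

Successive squares of 49 mod 100: 49^1≡49, 49^2≡1, 49^4≡1, 49^8≡1, 49^16≡1, 49^32≡1, 49^64≡1, 49^128≡1, 49^256≡1.
464 = 16 + 64 + 128 + 256, so 49^464 ≡ 1·1·1·1 ≡ 1 (mod 100).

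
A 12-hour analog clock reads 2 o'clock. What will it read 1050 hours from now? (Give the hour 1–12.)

1050 − 87·12 = 6, so 1050 ≡ 6 (mod 12).
2 + 6 → 8 on a 12-hour dial.

8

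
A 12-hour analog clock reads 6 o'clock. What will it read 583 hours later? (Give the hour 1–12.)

1

Dividing 583 by 12 gives quotient 48 and remainder 7.
6 + 7 → 1 on a 12-hour dial.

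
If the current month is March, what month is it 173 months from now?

August

Dividing 173 by 12 gives quotient 14 and remainder 5.
March + 5 months → August.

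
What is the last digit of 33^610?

9

Last digits of 3^n: 3, 9, 7, 1 (period 4).
610 leaves remainder 2 on division by 4, so 33^610 ends in 9.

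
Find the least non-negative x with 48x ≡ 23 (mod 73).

2

48⁻¹ ≡ 35 (mod 73) because 48·35 = 1680 = 23·73 + 1.
So x ≡ 35·23 = 805 ≡ 2 (mod 73).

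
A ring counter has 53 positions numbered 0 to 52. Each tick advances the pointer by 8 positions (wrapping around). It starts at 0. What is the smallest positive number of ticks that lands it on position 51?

The inverse of 8 mod 53 is 20 (since 8·20 = 160 ≡ 1).
So x ≡ 20·51 = 1020 ≡ 13 (mod 53).

13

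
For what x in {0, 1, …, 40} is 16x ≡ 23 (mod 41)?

4

16⁻¹ ≡ 18 (mod 41) because 16·18 = 288 = 7·41 + 1.
Multiplying both sides by 18: x ≡ 18·23 = 414 ≡ 4 (mod 41).
Check: 16·4 = 64 = 1·41 + 23.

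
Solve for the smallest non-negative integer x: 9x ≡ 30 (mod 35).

9⁻¹ ≡ 4 (mod 35) because 9·4 = 36 = 1·35 + 1.
Multiplying both sides by 4: x ≡ 4·30 = 120 ≡ 15 (mod 35).
Check: 9·15 = 135 = 3·35 + 30.

15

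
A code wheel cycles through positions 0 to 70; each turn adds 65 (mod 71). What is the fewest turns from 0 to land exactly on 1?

71 = 1·65 + 6
65 = 10·6 + 5
6 = 1·5 + 1
5 = 5·1 + 0
Back-substituting gives 65·59 ≡ 1 (mod 71).

59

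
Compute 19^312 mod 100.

61

Square-and-reduce mod 100: 19^1≡19, 19^2≡61, 19^4≡21, 19^8≡41, 19^16≡81, 19^32≡61, 19^64≡21, 19^128≡41, 19^256≡81.
312 = 8 + 16 + 32 + 256, so 19^312 ≡ 41·81·61·81 ≡ 61 (mod 100).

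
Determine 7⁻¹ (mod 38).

7·11 = 77 = 2·38 + 1, so 7⁻¹ ≡ 11 (mod 38).

11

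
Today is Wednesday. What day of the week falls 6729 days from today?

Friday

6729 mod 7 = 2 (since 961·7 = 6727).
Wednesday + 2 days → Friday.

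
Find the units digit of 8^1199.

The units digit of 8^n cycles with period 4: 8, 4, 2, 6, …
1199 mod 4 = 3, so the last digit matches 8^3 = 2.

2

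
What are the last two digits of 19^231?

Square-and-reduce mod 100: 19^1≡19, 19^2≡61, 19^4≡21, 19^8≡41, 19^16≡81, 19^32≡61, 19^64≡21, 19^128≡41.
Since 231 = 1 + 2 + 4 + 32 + 64 + 128 in binary, 19^231 ≡ 19·61·21·61·21·41 ≡ 19 (mod 100).

19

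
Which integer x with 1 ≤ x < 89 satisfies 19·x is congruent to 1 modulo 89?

75

19·75 = 1425 = 16·89 + 1, so 19⁻¹ ≡ 75 (mod 89).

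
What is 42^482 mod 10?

4

Powers of 2 mod 10 repeat with period 4: 2, 4, 8, 6.
482 leaves remainder 2 on division by 4, so 42^482 ends in 4.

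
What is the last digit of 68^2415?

Last digits of 8^n: 8, 4, 2, 6 (period 4).
2415 mod 4 = 3, so the last digit matches 8^3 = 2.

2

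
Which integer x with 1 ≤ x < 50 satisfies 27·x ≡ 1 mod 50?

27·13 = 351 = 7·50 + 1, so 27⁻¹ ≡ 13 (mod 50).

13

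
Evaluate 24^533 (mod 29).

24

Square-and-reduce mod 29: 24^1≡24, 24^2≡25, 24^4≡16, 24^8≡24, 24^16≡25, 24^32≡16, 24^64≡24, 24^128≡25, 24^256≡16, 24^512≡24.
533 = 1 + 4 + 16 + 512, so 24^533 ≡ 24·16·25·24 ≡ 24 (mod 29).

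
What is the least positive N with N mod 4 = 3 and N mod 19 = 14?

71

x ≡ 3 (mod 4) gives x ∈ {3, 7, 11, 15, 19, 23, 27, 31, …}.
The first of these with x mod 19 = 14 is 71.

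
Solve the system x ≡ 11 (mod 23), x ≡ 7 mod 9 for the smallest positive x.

34

Since 9·18 ≡ 1 (mod 23), take x = 7 + 9·((11−7)·18 mod 23) = 7 + 9·3 = 34.
Check: 34 mod 23 = 11, 34 mod 9 = 7.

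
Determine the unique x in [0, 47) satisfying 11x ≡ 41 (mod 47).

8

The inverse of 11 mod 47 is 30 (since 11·30 = 330 ≡ 1).
So x ≡ 30·41 = 1230 ≡ 8 (mod 47).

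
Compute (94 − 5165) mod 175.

5165 mod 175 = 90 (since 29·175 = 5075).
(94 − 90) mod 175 = 4.

4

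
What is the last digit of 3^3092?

The units digit of 3^n cycles with period 4: 3, 9, 7, 1, …
3092 leaves remainder 0 on division by 4, so 3^3092 ends in 1.

1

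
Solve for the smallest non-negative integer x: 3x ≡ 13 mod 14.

9

The inverse of 3 mod 14 is 5 (since 3·5 = 15 ≡ 1).
So x ≡ 5·13 = 65 ≡ 9 (mod 14).
Check: 3·9 = 27 = 1·14 + 13.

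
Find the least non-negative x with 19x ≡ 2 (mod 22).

14

The inverse of 19 mod 22 is 7 (since 19·7 = 133 ≡ 1).
Multiplying both sides by 7: x ≡ 7·2 = 14 ≡ 14 (mod 22).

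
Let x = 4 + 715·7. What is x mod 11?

715·7 = 5005.
5005 − 455·11 = 0, so 5005 ≡ 0 (mod 11).
(4 + 0) mod 11 = 4.

4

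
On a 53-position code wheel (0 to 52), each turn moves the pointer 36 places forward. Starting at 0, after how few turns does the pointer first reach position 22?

The inverse of 36 mod 53 is 28 (since 36·28 = 1008 ≡ 1).
So x ≡ 28·22 = 616 ≡ 33 (mod 53).

33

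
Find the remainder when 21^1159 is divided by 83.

Square-and-reduce mod 83: 21^1≡21, 21^2≡26, 21^4≡12, 21^8≡61, 21^16≡69, 21^32≡30, 21^64≡70, 21^128≡3, 21^256≡9, 21^512≡81, 21^1024≡4.
1159 = 1 + 2 + 4 + 128 + 1024, so 21^1159 ≡ 21·26·12·3·4 ≡ 23 (mod 83).

23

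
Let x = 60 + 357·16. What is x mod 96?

12

357·16 = 5712.
Dividing 5712 by 96 gives quotient 59 and remainder 48.
(60 + 48) mod 96 = 12.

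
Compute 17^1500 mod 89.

By repeated squaring mod 89: 17^1≡17, 17^2≡22, 17^4≡39, 17^8≡8, 17^16≡64, 17^32≡2, 17^64≡4, 17^128≡16, 17^256≡78, 17^512≡32, 17^1024≡45.
Since 1500 = 4 + 8 + 16 + 64 + 128 + 256 + 1024 in binary, 17^1500 ≡ 39·8·64·4·16·78·45 ≡ 39 (mod 89).

39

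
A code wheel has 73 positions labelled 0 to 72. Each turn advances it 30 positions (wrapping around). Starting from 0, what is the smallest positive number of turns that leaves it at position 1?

56

73 = 2·30 + 13
30 = 2·13 + 4
13 = 3·4 + 1
4 = 4·1 + 0
Back-substituting gives 30·56 ≡ 1 (mod 73).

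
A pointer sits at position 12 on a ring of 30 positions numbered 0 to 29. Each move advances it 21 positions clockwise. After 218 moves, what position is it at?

0

218·21 = 4578.
Dividing 4578 by 30 gives quotient 152 and remainder 18.
(12 + 18) mod 30 = 0.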